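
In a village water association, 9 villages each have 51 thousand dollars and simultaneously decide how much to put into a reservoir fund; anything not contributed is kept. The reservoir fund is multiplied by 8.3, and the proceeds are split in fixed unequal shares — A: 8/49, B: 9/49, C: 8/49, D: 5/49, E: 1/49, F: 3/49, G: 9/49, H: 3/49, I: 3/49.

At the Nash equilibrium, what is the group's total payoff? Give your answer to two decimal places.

Each unit j contributes comes back to j as 8.3 × (j's share), so j prefers to contribute only if that share exceeds 1/8.3 = 0.1205; otherwise keeping the unit dominates.
A, B, C and G clear that bar, contributing 51 each; the remaining 5 contribute 0. Total contributed: 204.
The reservoir fund pays out 8.3 × 204 = 1693.20 in total (split across the unequal shares, but the aggregate is all that matters for the group sum).
The 5 free-riders keep 51 each, adding 255. Group total = 255 + 1693.20 = 1948.20.

1948.20 thousand dollars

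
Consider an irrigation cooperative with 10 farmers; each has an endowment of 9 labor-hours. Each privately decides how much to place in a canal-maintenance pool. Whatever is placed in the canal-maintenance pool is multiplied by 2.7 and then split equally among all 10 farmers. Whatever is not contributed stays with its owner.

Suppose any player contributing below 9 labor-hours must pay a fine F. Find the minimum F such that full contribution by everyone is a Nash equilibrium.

6.57 labor-hours

Given the others contribute fully, the best deviation is to contribute 0 (any partial contribution still incurs the fine and gives up units whose private return 0.2700 is below 1).
Deviating from 9 to 0 saves 9 labor-hours but forfeits the deviator's share of the drop in the canal-maintenance pool: 2.7/10 × 9 = 2.43.
So the deviation gain is 9 − 2.43 = 6.57, and the fine must be at least 6.57 labor-hours to wipe it out.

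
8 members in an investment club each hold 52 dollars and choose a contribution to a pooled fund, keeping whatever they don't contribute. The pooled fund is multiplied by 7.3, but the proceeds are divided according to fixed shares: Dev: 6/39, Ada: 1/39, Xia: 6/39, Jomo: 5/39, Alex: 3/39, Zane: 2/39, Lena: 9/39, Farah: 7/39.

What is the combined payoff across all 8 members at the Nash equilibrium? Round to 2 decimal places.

1726.40 dollars

A player with share s gets back 7.3·s per unit contributed, so full contribution is dominant for anyone with s > 1/7.3 = 0.1370 and zero contribution is dominant for anyone below.
Dev, Xia, Lena and Farah clear that bar, contributing 52 each; the remaining 4 contribute 0. Total contributed: 208.
The pooled fund pays out 7.3 × 208 = 1518.40 in total (split across the unequal shares, but the aggregate is all that matters for the group sum).
The 4 free-riders keep 52 each, adding 208. Group total = 208 + 1518.40 = 1726.40.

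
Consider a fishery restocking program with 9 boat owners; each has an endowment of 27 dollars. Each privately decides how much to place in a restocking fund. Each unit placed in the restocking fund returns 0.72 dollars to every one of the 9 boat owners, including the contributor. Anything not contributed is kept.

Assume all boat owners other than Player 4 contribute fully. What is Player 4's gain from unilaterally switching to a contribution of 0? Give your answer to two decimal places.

Switching from a contribution of 27 to 0 lets Player 4 keep an extra 27 dollars, but lowers the restocking fund by 27, which costs Player 4 their own share of that drop: 0.72 × 27 = 19.44.
Net gain = 27 − 19.44 = 7.56. The private return per contributed unit (0.72) is below 1, so free-riding is indeed the best response regardless of what the others do.

7.56 dollars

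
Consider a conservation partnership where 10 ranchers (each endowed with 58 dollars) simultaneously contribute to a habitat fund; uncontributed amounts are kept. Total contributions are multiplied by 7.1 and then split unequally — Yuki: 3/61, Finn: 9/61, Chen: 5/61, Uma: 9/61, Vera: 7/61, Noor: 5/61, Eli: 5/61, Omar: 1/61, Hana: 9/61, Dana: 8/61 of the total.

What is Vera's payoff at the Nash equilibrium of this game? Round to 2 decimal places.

A player with share s gets back 7.1·s per unit contributed, so full contribution is dominant for anyone with s > 1/7.1 = 0.1408 and zero contribution is dominant for anyone below.
Finn, Uma and Hana clear that bar, contributing 58 each; the remaining 7 contribute 0. Total contributed: 174.
Vera keeps 58 and receives 7.1 × 174 × 7/61 = 141.77 from the habitat fund, for a payoff of 199.77.

199.77 dollars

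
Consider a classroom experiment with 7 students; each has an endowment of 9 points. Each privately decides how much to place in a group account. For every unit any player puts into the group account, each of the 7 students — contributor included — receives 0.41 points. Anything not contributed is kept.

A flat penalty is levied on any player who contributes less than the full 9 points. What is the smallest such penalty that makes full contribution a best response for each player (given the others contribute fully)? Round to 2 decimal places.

5.31 points

Given the others contribute fully, the best deviation is to contribute 0 (any partial contribution still incurs the fine and gives up units whose private return 0.41 is below 1).
Deviating from 9 to 0 saves 9 points but forfeits the deviator's share of the drop in the group account: 0.41 × 9 = 3.69.
So the deviation gain is 9 − 3.69 = 5.31, and the fine must be at least 5.31 points to wipe it out.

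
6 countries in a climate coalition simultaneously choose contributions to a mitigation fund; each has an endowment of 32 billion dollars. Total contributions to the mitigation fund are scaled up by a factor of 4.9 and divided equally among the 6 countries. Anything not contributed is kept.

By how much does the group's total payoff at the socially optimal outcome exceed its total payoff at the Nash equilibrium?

748.80 billion dollars

Each contributed unit returns 4.9/6 = 0.8167 to its contributor — below 1 — so contributing 0 is dominant for every player. At the Nash equilibrium everyone keeps their 32, and the group total is 6 × 32 = 192.
Each contributed unit returns 4.900 to the group as a whole (0.8167 to each of 6 players), which exceeds 1, so the social optimum is full contribution: group total = 4.900 × 192 = 940.80.
Efficiency loss = 940.80 − 192 = 748.80.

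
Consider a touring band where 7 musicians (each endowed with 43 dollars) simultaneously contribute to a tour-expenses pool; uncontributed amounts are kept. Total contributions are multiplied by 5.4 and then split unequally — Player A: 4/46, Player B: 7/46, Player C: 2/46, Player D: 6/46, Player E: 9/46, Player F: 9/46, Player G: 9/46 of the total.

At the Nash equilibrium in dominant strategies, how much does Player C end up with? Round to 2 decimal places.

Each unit j contributes comes back to j as 5.4 × (j's share), so j prefers to contribute only if that share exceeds 1/5.4 = 0.1852; otherwise keeping the unit dominates.
Player E, Player F and Player G are above the threshold, contributing 43 each; the remaining 4 contribute 0. Total contributed: 129.
Player C keeps 43 and receives 5.4 × 129 × 2/46 = 30.29 from the tour-expenses pool, for a payoff of 73.29.

73.29 dollars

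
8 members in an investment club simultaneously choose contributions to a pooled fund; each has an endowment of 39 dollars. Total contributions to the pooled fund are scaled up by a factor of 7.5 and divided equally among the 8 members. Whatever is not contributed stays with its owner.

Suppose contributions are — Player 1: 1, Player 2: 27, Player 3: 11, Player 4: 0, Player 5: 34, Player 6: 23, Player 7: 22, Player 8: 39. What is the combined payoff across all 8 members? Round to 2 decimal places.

1332.50 dollars

Total contributed: 1 + 27 + 11 + 0 + 34 + 23 + 22 + 39 = 157; total kept: 8 × 39 − 157 = 155.
The pooled fund pays out 7.5 × 157 = 1177.50 in aggregate.
Group total = 155 + 1177.50 = 1332.50.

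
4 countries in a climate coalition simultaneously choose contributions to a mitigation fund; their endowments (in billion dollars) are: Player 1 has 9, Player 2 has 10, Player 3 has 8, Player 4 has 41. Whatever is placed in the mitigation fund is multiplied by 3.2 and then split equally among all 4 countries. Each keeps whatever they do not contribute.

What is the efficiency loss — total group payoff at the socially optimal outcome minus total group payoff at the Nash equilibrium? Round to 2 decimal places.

The private return per contributed unit is 3.2/4 = 0.8000 < 1 for every player regardless of endowment, so the Nash equilibrium is zero contribution and the group total is Σ E_j = 9 + 10 + 8 + 41 = 68.
Each contributed unit returns 3.200 to the group, so the social optimum is full contribution by everyone: group total = 3.200 × 68 = 217.60.
Efficiency loss = (3.200 − 1) × 68 = 149.60.

149.60 billion dollars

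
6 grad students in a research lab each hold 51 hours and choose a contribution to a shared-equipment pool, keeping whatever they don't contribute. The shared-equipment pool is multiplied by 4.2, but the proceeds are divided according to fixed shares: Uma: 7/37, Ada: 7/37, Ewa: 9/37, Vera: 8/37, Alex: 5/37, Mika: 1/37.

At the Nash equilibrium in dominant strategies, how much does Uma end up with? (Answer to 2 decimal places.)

For player j, contributing a unit is worthwhile iff 4.2 × (j's share) ≥ 1, i.e. iff j's share is at least 0.2381.
The only share above 0.2381 is Ewa's 9/37, contributing 51; the remaining 5 contribute 0. Total contributed: 51.
Uma keeps 51 and receives 4.2 × 51 × 7/37 = 40.52 from the shared-equipment pool, for a payoff of 91.52.

91.52 hours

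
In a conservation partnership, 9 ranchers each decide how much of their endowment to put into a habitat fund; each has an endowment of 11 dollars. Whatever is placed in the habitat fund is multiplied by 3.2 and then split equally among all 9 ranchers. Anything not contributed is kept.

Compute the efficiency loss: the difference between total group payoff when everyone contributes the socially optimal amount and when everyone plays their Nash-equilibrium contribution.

217.80 dollars

Each contributed unit returns 3.2/9 = 0.3556 to its contributor — below 1 — so contributing 0 is dominant for every player. At the Nash equilibrium everyone keeps their 11, and the group total is 9 × 11 = 99.
Each contributed unit returns 3.200 to the group as a whole (0.3556 to each of 9 players), which exceeds 1, so the social optimum is full contribution: group total = 3.200 × 99 = 316.80.
Efficiency loss = 316.80 − 99 = 217.80.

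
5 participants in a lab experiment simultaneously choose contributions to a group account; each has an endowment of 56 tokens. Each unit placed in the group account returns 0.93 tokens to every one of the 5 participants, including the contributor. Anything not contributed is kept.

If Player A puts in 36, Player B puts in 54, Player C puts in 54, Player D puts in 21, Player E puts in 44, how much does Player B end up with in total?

Total contributed: 36 + 54 + 54 + 21 + 44 = 209.
Each receives 0.93 × 209 = 194.37 from the group account.
Player B keeps 56 − 54 = 2, so Player B's payoff is 2 + 194.37 = 196.37.

196.37 tokens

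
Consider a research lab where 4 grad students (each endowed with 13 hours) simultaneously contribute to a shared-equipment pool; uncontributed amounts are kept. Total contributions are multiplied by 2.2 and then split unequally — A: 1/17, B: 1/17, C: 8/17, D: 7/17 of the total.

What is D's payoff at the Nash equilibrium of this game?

24.78 hours

Each unit j contributes comes back to j as 2.2 × (j's share), so j prefers to contribute only if that share exceeds 1/2.2 = 0.4545; otherwise keeping the unit dominates.
Only C (8/17) clears that bar, contributing 13; the remaining 3 contribute 0. Total contributed: 13.
D keeps 13 and receives 2.2 × 13 × 7/17 = 11.78 from the shared-equipment pool, for a payoff of 24.78.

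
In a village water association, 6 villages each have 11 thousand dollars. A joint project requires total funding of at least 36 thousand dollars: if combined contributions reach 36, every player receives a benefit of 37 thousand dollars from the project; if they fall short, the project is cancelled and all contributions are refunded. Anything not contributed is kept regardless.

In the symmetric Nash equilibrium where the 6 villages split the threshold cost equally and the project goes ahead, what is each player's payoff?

Equal share of the threshold: 36/6 = 6.
At this profile no one gains by cutting their contribution: any cut drops the total below 36, the project is cancelled, contributions are refunded, and the deviator ends with 11, which is less than 11 − 6 + 37 = 42. Contributing more than 6 just wastes the excess. So contributing exactly 6 is a best response.
Each player's payoff: 11 − 6 + 37 = 42.

42 thousand dollars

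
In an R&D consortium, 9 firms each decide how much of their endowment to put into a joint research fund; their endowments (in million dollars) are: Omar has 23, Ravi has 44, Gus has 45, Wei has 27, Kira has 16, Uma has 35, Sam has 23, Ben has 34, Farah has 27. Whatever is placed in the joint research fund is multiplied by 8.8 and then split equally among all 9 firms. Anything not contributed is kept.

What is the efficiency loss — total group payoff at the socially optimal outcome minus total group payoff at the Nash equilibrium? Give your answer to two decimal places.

The private return per contributed unit is 8.8/9 = 0.9778 < 1 for every player regardless of endowment, so the Nash equilibrium is zero contribution and the group total is Σ E_j = 23 + 44 + 45 + 27 + 16 + 35 + 23 + 34 + 27 = 274.
Each contributed unit returns 8.800 to the group, so the social optimum is full contribution by everyone: group total = 8.800 × 274 = 2411.20.
Efficiency loss = (8.800 − 1) × 274 = 2137.20.

2137.20 million dollars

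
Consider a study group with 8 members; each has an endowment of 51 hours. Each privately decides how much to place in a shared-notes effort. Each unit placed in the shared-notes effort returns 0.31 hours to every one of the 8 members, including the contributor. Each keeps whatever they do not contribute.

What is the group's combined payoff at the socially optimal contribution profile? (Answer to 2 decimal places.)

Each contributed unit returns 2.480 to the group as a whole (0.31 to each of 8 players), which exceeds 1, so the social optimum is full contribution: group total = 2.480 × 408 = 1011.84.

1011.84 hours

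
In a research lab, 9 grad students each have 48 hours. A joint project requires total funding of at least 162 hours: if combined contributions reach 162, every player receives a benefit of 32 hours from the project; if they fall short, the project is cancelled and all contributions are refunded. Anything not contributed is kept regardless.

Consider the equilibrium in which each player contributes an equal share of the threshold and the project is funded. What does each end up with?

62 hours

Equal share of the threshold: 162/9 = 18.
At this profile no one gains by cutting their contribution: any cut drops the total below 162, the project is cancelled, contributions are refunded, and the deviator ends with 48, which is less than 48 − 18 + 32 = 62. Contributing more than 18 just wastes the excess. So contributing exactly 18 is a best response.
Each player's payoff: 48 − 18 + 32 = 62.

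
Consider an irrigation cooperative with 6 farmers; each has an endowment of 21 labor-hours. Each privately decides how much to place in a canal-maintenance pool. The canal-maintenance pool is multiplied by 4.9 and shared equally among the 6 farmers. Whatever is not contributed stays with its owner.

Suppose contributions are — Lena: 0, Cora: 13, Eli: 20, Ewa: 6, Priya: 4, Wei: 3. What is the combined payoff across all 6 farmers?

Total contributed: 0 + 13 + 20 + 6 + 4 + 3 = 46; total kept: 6 × 21 − 46 = 80.
The canal-maintenance pool pays out 4.9 × 46 = 225.40 in aggregate.
Group total = 80 + 225.40 = 305.40.

305.40 labor-hours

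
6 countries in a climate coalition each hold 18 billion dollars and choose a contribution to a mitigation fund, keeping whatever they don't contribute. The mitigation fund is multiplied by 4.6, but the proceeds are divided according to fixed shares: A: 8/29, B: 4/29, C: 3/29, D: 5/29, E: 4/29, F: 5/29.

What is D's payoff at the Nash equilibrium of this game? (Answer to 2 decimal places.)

For player j, contributing a unit is worthwhile iff 4.6 × (j's share) ≥ 1, i.e. iff j's share is at least 0.2174.
Only A (8/29) clears that bar, contributing 18; the remaining 5 contribute 0. Total contributed: 18.
D keeps 18 and receives 4.6 × 18 × 5/29 = 14.28 from the mitigation fund, for a payoff of 32.28.

32.28 billion dollars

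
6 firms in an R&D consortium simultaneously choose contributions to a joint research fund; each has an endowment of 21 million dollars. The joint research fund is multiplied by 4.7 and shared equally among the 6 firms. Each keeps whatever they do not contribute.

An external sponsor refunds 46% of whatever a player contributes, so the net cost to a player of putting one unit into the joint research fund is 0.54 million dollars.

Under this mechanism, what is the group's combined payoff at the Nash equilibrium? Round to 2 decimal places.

The effective private return per unit is now (4.7/6) / 0.54 = 1.4506 > 1, so every player's dominant strategy flips to full contribution.
At the Nash equilibrium everyone contributes 21. Group total payoff = 6 × (21 × 0.46 + 4.7 × 21) = 650.16.

650.16 million dollars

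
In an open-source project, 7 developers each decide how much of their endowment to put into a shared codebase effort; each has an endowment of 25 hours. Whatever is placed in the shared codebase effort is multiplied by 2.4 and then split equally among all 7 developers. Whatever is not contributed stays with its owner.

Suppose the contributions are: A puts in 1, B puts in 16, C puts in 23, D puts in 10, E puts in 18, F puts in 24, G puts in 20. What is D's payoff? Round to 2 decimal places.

Total contributed: 1 + 16 + 23 + 10 + 18 + 24 + 20 = 112.
Each receives 2.4 × 112 / 7 = 38.40 from the shared codebase effort.
D keeps 25 − 10 = 15, so D's payoff is 15 + 38.40 = 53.40.

53.40 hours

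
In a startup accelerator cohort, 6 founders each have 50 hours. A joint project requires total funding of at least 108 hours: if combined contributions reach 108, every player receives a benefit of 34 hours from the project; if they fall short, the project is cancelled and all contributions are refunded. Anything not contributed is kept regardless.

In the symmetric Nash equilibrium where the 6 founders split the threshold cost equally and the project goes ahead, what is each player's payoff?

66 hours

Equal share of the threshold: 108/6 = 18.
At this profile no one gains by cutting their contribution: any cut drops the total below 108, the project is cancelled, contributions are refunded, and the deviator ends with 50, which is less than 50 − 18 + 34 = 66. Contributing more than 18 just wastes the excess. So contributing exactly 18 is a best response.
Each player's payoff: 50 − 18 + 34 = 66.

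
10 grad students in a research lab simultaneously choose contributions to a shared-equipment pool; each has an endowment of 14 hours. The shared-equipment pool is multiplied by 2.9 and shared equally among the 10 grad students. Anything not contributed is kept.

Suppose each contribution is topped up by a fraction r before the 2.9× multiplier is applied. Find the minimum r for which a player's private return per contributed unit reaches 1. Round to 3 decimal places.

With matching at rate r, one contributed unit becomes (1 + r) in the shared-equipment pool and returns 2.9 × (1 + r) / 10 to the contributor.
Setting this equal to 1: 1 + r = 10/2.9 = 3.4483.
So the minimum matching rate is r = 3.4483 − 1 = 2.448.

2.448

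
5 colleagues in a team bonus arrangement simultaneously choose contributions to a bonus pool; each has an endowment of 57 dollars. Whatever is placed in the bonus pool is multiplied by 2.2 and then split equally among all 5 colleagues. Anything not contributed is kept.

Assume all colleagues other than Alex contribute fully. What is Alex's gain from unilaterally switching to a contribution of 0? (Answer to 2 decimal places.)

Switching from a contribution of 57 to 0 lets Alex keep an extra 57 dollars, but lowers the bonus pool by 57, which costs Alex their own share of that drop: 2.2/5 × 57 = 25.08.
Net gain = 57 − 25.08 = 31.92. The private return per contributed unit (0.4400) is below 1, so free-riding is indeed the best response regardless of what the others do.

31.92 dollars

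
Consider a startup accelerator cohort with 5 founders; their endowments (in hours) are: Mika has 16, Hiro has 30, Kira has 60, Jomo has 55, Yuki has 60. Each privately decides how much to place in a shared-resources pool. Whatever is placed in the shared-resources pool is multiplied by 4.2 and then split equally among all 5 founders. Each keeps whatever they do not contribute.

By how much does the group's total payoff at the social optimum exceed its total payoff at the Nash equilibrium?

The private return per contributed unit is 4.2/5 = 0.8400 < 1 for every player regardless of endowment, so the Nash equilibrium is zero contribution and the group total is Σ E_j = 16 + 30 + 60 + 55 + 60 = 221.
Each contributed unit returns 4.200 to the group, so the social optimum is full contribution by everyone: group total = 4.200 × 221 = 928.20.
Efficiency loss = (4.200 − 1) × 221 = 707.20.

707.20 hours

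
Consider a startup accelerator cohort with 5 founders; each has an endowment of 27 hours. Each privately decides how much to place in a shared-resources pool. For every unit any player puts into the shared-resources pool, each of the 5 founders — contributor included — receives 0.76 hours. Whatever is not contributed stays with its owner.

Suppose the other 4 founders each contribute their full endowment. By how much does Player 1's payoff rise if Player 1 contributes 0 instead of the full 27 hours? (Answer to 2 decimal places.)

Switching from a contribution of 27 to 0 lets Player 1 keep an extra 27 hours, but lowers the shared-resources pool by 27, which costs Player 1 their own share of that drop: 0.76 × 27 = 20.52.
Net gain = 27 − 20.52 = 6.48. The private return per contributed unit (0.76) is below 1, so free-riding is indeed the best response regardless of what the others do.

6.48 hours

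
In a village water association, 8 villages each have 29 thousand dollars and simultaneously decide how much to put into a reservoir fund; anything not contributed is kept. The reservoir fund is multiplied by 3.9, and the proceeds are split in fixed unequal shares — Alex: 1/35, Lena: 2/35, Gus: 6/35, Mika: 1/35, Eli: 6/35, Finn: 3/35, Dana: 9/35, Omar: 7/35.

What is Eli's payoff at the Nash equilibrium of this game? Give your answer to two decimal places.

For player j, contributing a unit is worthwhile iff 3.9 × (j's share) ≥ 1, i.e. iff j's share is at least 0.2564.
Only Dana (9/35) clears that bar, contributing 29; the remaining 7 contribute 0. Total contributed: 29.
Eli keeps 29 and receives 3.9 × 29 × 6/35 = 19.39 from the reservoir fund, for a payoff of 48.39.

48.39 thousand dollars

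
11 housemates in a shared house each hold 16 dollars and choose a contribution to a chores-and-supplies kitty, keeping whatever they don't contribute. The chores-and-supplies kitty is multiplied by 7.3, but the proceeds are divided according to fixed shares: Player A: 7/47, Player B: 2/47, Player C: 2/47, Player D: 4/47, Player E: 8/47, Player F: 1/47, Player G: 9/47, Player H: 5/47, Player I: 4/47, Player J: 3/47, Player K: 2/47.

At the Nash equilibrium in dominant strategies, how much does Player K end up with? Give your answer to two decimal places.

Each unit j contributes comes back to j as 7.3 × (j's share), so j prefers to contribute only if that share exceeds 1/7.3 = 0.1370; otherwise keeping the unit dominates.
The shares above 0.1370 belong to Player A, Player E and Player G, contributing 16 each; the remaining 8 contribute 0. Total contributed: 48.
Player K keeps 16 and receives 7.3 × 48 × 2/47 = 14.91 from the chores-and-supplies kitty, for a payoff of 30.91.

30.91 dollars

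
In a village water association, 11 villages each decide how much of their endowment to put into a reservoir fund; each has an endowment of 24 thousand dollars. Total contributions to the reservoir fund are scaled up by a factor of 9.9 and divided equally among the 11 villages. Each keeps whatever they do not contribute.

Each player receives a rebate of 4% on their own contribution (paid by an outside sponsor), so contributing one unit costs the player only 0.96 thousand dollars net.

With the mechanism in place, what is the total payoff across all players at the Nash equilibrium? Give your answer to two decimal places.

With the mechanism, a contributed unit returns (9.9/11) / 0.96 = 0.9375 per unit of net cost — still below 1 — so contributing 0 remains dominant for every player.
Everyone keeps their endowment and the group total is 11 × 24 = 264.

264.00 thousand dollars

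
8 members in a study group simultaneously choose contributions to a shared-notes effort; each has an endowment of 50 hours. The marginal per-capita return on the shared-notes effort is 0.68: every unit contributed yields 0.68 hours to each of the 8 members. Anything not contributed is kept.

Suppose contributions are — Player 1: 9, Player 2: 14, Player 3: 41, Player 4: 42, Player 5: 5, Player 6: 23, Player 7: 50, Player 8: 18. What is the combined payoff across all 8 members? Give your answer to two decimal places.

1296.88 hours

Total contributed: 9 + 14 + 41 + 42 + 5 + 23 + 50 + 18 = 202; total kept: 8 × 50 − 202 = 198.
The shared-notes effort pays out 0.68 × 8 × 202 = 1098.88 in aggregate.
Group total = 198 + 1098.88 = 1296.88.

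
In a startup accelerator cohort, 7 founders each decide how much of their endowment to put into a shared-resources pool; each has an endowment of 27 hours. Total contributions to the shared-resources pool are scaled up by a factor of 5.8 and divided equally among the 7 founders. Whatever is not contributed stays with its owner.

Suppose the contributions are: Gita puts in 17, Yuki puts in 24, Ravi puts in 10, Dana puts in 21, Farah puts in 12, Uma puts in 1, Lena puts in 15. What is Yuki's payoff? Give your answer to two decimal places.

85.86 hours

Total contributed: 17 + 24 + 10 + 21 + 12 + 1 + 15 = 100.
Each receives 5.8 × 100 / 7 = 82.86 from the shared-resources pool.
Yuki keeps 27 − 24 = 3, so Yuki's payoff is 3 + 82.86 = 85.86.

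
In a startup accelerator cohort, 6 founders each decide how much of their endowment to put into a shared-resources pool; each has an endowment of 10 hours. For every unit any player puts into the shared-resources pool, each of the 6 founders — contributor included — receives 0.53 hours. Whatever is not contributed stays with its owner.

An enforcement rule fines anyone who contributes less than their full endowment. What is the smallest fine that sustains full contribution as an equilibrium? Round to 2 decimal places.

4.70 hours

Given the others contribute fully, the best deviation is to contribute 0 (any partial contribution still incurs the fine and gives up units whose private return 0.53 is below 1).
Deviating from 10 to 0 saves 10 hours but forfeits the deviator's share of the drop in the shared-resources pool: 0.53 × 10 = 5.30.
So the deviation gain is 10 − 5.30 = 4.70, and the fine must be at least 4.70 hours to wipe it out.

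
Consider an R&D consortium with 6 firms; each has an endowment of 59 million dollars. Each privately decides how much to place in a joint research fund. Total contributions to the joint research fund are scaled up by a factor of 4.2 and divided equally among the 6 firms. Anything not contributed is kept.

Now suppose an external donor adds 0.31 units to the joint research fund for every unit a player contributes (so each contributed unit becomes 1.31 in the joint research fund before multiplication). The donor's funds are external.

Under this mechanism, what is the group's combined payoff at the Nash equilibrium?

354.00 million dollars

The effective private return is 4.2 × 1.31 / 6 = 0.9170, which is still under 1, so the mechanism doesn't change anyone's dominant strategy: zero contribution.
Everyone keeps their endowment and the group total is 6 × 59 = 354.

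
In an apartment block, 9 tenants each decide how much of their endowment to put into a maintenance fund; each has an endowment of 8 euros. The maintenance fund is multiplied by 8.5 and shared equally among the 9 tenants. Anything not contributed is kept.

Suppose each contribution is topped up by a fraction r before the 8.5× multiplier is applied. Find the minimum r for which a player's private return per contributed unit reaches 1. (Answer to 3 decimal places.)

0.059

With matching at rate r, one contributed unit becomes (1 + r) in the maintenance fund and returns 8.5 × (1 + r) / 9 to the contributor.
Setting this equal to 1: 1 + r = 9/8.5 = 1.0588.
So the minimum matching rate is r = 1.0588 − 1 = 0.059.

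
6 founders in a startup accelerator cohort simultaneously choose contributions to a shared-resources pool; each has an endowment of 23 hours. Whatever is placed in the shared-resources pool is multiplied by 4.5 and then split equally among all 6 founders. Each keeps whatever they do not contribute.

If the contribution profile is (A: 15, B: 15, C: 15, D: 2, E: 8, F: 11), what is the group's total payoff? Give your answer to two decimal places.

369.00 hours

Total contributed: 15 + 15 + 15 + 2 + 8 + 11 = 66; total kept: 6 × 23 − 66 = 72.
The shared-resources pool pays out 4.5 × 66 = 297.00 in aggregate.
Group total = 72 + 297.00 = 369.00.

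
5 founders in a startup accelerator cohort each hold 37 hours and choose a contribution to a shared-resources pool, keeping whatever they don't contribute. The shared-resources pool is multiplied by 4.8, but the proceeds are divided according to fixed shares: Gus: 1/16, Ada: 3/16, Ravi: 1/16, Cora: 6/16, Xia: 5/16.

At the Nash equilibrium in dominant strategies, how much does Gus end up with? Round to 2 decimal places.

A player with share s gets back 4.8·s per unit contributed, so full contribution is dominant for anyone with s > 1/4.8 = 0.2083 and zero contribution is dominant for anyone below.
Cora and Xia are above the threshold, contributing 37 each; the remaining 3 contribute 0. Total contributed: 74.
Gus keeps 37 and receives 4.8 × 74 × 1/16 = 22.20 from the shared-resources pool, for a payoff of 59.20.

59.20 hours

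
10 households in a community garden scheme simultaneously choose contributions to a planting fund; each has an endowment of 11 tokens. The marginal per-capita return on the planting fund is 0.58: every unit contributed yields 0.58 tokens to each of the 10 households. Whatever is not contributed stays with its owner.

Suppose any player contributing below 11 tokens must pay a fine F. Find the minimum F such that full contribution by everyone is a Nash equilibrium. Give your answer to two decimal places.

Given the others contribute fully, the best deviation is to contribute 0 (any partial contribution still incurs the fine and gives up units whose private return 0.58 is below 1).
Deviating from 11 to 0 saves 11 tokens but forfeits the deviator's share of the drop in the planting fund: 0.58 × 11 = 6.38.
So the deviation gain is 11 − 6.38 = 4.62, and the fine must be at least 4.62 tokens to wipe it out.

4.62 tokens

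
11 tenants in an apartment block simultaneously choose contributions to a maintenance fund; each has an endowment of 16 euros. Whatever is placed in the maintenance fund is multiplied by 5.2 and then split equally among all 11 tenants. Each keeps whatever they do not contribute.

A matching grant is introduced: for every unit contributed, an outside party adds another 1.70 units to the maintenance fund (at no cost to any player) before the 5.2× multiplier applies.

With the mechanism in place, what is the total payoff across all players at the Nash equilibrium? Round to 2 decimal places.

2471.04 euros

Under the mechanism each unit contributed yields 5.2 × 2.70 / 11 = 1.2764 back to its contributor per unit of net cost, which exceeds 1, making full contribution the dominant choice for everyone.
So the Nash equilibrium is full contribution by all 11; the group earns 5.2 × 2.70 × 176 = 2471.04.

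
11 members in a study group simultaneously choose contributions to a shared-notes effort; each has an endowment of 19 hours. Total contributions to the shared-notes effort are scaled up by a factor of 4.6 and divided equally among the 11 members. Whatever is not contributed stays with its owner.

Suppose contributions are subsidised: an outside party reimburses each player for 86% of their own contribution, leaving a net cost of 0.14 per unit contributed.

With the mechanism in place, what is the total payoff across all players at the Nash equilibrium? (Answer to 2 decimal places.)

1141.14 hours

The effective private return per unit is now (4.6/11) / 0.14 = 2.9870 > 1, so every player's dominant strategy flips to full contribution.
At the Nash equilibrium everyone contributes 19. Group total payoff = 11 × (19 × 0.86 + 4.6 × 19) = 1141.14.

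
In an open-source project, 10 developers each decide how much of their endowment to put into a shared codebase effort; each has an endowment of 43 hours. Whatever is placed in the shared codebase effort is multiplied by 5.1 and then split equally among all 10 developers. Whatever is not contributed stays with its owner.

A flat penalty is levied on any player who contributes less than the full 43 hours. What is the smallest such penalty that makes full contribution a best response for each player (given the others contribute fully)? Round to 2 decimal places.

21.07 hours

Given the others contribute fully, the best deviation is to contribute 0 (any partial contribution still incurs the fine and gives up units whose private return 0.5100 is below 1).
Deviating from 43 to 0 saves 43 hours but forfeits the deviator's share of the drop in the shared codebase effort: 5.1/10 × 43 = 21.93.
So the deviation gain is 43 − 21.93 = 21.07, and the fine must be at least 21.07 hours to wipe it out.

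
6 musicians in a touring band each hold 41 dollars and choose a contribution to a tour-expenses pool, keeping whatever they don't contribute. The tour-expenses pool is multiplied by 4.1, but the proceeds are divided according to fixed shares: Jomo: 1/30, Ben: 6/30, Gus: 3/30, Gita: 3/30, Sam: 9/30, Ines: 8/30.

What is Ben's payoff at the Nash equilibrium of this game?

For player j, contributing a unit is worthwhile iff 4.1 × (j's share) ≥ 1, i.e. iff j's share is at least 0.2439.
Sam and Ines are above the threshold, contributing 41 each; the remaining 4 contribute 0. Total contributed: 82.
Ben keeps 41 and receives 4.1 × 82 × 6/30 = 67.24 from the tour-expenses pool, for a payoff of 108.24.

108.24 dollars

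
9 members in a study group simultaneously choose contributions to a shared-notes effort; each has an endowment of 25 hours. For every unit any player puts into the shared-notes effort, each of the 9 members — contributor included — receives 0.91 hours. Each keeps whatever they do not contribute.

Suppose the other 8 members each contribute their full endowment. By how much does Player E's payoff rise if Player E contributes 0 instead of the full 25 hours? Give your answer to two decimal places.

Switching from a contribution of 25 to 0 lets Player E keep an extra 25 hours, but lowers the shared-notes effort by 25, which costs Player E their own share of that drop: 0.91 × 25 = 22.75.
Net gain = 25 − 22.75 = 2.25. The private return per contributed unit (0.91) is below 1, so free-riding is indeed the best response regardless of what the others do.

2.25 hours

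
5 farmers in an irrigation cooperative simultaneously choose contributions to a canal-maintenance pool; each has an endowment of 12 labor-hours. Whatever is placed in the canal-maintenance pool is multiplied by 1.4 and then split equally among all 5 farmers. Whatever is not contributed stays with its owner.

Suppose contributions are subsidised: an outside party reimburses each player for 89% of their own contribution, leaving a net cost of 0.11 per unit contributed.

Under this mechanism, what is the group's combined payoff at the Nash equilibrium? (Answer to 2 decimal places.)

137.40 labor-hours

With the mechanism, a contributed unit returns (1.4/5) / 0.11 = 2.5455 per unit of net cost to the contributor — now above 1 — so contributing fully is weakly dominant for every player.
At the Nash equilibrium everyone contributes 12. Group total payoff = 5 × (12 × 0.89 + 1.4 × 12) = 137.40.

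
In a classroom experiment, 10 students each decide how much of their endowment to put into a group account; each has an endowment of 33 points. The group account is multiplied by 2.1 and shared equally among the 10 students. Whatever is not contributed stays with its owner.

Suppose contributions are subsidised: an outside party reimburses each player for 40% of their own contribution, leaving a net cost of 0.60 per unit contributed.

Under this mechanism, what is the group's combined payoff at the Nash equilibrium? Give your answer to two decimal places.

With the mechanism, a contributed unit returns (2.1/10) / 0.60 = 0.3500 per unit of net cost — still below 1 — so contributing 0 remains dominant for every player.
Everyone keeps their endowment and the group total is 10 × 33 = 330.

330.00 points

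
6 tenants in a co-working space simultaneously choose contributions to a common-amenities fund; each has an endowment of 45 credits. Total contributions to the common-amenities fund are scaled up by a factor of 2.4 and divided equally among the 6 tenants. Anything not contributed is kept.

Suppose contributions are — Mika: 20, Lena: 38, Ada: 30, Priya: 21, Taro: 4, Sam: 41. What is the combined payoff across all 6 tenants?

Total contributed: 20 + 38 + 30 + 21 + 4 + 41 = 154; total kept: 6 × 45 − 154 = 116.
The common-amenities fund pays out 2.4 × 154 = 369.60 in aggregate.
Group total = 116 + 369.60 = 485.60.

485.60 credits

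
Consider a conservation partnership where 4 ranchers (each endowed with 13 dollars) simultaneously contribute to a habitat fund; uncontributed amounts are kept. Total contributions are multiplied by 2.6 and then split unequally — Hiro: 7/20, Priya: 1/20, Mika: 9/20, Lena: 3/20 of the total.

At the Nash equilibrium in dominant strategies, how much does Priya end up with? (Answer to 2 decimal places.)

14.69 dollars

A player with share s gets back 2.6·s per unit contributed, so full contribution is dominant for anyone with s > 1/2.6 = 0.3846 and zero contribution is dominant for anyone below.
The only share above 0.3846 is Mika's 9/20, contributing 13; the remaining 3 contribute 0. Total contributed: 13.
Priya keeps 13 and receives 2.6 × 13 × 1/20 = 1.69 from the habitat fund, for a payoff of 14.69.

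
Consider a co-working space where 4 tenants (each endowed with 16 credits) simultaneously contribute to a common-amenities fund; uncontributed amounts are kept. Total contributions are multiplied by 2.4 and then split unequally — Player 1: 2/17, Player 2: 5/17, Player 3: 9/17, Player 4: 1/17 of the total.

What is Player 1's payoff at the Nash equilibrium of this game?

Each unit j contributes comes back to j as 2.4 × (j's share), so j prefers to contribute only if that share exceeds 1/2.4 = 0.4167; otherwise keeping the unit dominates.
The only share above 0.4167 is Player 3's 9/17, contributing 16; the remaining 3 contribute 0. Total contributed: 16.
Player 1 keeps 16 and receives 2.4 × 16 × 2/17 = 4.52 from the common-amenities fund, for a payoff of 20.52.

20.52 credits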